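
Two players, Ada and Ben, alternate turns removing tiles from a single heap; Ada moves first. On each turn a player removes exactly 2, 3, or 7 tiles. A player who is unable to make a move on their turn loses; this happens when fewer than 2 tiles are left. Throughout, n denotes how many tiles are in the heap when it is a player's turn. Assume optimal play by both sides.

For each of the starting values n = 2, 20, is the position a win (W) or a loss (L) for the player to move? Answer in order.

Compute win/loss labels from the base case upward. A position with no move is L. Any other position is W if it can reach an L in one move, else L.
n=0: no move → L
n=1: no move → L
n=2: reaches L-position 0 → W
n=3: reaches L-position 1 → W
n=4: reaches L-position 1 → W
n=5: only reaches 3(W), 2(W), all W → L
n=6: only reaches 4(W), 3(W), all W → L
n=7: reaches L-position 5 → W
n=8: reaches L-position 6 → W
n=9: reaches L-position 6 → W
n=10: only reaches 8(W), 7(W), 3(W), all W → L
n=11: only reaches 9(W), 8(W), 4(W), all W → L
n=12: reaches L-position 10 → W
n=13: reaches L-position 11 → W
n=14: reaches L-position 11 → W
n=15: only reaches 13(W), 12(W), 8(W), all W → L
n=16: only reaches 14(W), 13(W), 9(W), all W → L
n=17: reaches L-position 15 → W
n=18: reaches L-position 16 → W
n=19: reaches L-position 16 → W
n=20: only reaches 18(W), 17(W), 13(W), all W → L

2: W, 20: L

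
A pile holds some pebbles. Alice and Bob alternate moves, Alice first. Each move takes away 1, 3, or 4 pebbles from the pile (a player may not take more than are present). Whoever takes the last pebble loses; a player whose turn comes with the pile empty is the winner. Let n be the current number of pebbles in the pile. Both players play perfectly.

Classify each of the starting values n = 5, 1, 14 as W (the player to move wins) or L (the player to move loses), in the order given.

Work bottom-up. With no move the player to move wins. Otherwise the position is W if at least one move leads to an L position for the opponent, and L if every move leads to a W.
n=0: no move; the opponent has just taken the last pebble and therefore loses → W
n=1: →0(W) only, which is W, so L
n=2: →1(L), so W
n=3: →2(W), 0(W) — all W, so L
n=4: →3(L), so W
n=5: →1(L), so W
n=6: →3(L), so W
n=7: →3(L), so W
n=8: →7(W), 5(W), 4(W) — all W, so L
n=9: →8(L), so W
n=10: →9(W), 7(W), 6(W) — all W, so L
n=11: →10(L), so W
n=12: →8(L), so W
n=13: →10(L), so W
n=14: →10(L), so W

5: W, 1: L, 14: W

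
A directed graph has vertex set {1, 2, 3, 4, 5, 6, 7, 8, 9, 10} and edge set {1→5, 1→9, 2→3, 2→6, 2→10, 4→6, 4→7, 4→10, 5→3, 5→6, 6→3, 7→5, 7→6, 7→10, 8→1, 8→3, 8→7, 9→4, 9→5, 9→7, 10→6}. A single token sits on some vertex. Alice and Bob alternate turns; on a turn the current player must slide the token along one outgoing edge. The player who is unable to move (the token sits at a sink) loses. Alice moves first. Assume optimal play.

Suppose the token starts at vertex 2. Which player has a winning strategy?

Classify positions by backward induction: terminal positions (no move available) are L. From any other position, the mover wins iff some move reaches an L.
Every edge goes from a vertex to one that appears earlier in the order 3, 6, 5, 10, 2, 7, 4, 9, 1, 8, so processing vertices in that order labels each vertex after all of its successors.
3: no outgoing edge → L
6: can move to 3, which is L ⇒ W
5: can move to 3, which is L ⇒ W
10: the only move is to 6(W), a W ⇒ L
2: can move to 10, which is L ⇒ W
7: can move to 10, which is L ⇒ W
4: can move to 10, which is L ⇒ W
9: moves to 4(W), 7(W), 5(W); every one is W ⇒ L
1: can move to 9, which is L ⇒ W
8: can move to 3, which is L ⇒ W
The starting position 2 is W: Alice should move to 10, handing over an L position.

Alice wins.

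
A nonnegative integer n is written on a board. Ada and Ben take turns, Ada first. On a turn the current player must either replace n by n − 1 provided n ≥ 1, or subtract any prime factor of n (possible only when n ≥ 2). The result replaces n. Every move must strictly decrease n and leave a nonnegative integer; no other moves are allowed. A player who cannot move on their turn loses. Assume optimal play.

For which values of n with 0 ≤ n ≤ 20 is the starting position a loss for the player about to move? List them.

Work bottom-up. With no move the player to move loses. Otherwise the position is W if at least one move leads to an L position for the opponent, and L if every move leads to a W.
n=0: no move → L
n=1: can move to 0, which is L ⇒ W
n=2: can move to 0, which is L ⇒ W
n=3: can move to 0, which is L ⇒ W
n=4: moves to 2(W), 3(W); every one is W ⇒ L
n=5: can move to 0, which is L ⇒ W
n=6: can move to 4, which is L ⇒ W
n=7: can move to 0, which is L ⇒ W
n=8: moves to 6(W), 7(W); every one is W ⇒ L
n=9: can move to 8, which is L ⇒ W
n=10: can move to 8, which is L ⇒ W
n=11: can move to 0, which is L ⇒ W
n=12: moves to 9(W), 10(W), 11(W); every one is W ⇒ L
n=13: can move to 0, which is L ⇒ W
n=14: can move to 12, which is L ⇒ W
n=15: can move to 12, which is L ⇒ W
n=16: moves to 14(W), 15(W); every one is W ⇒ L
n=17: can move to 0, which is L ⇒ W
n=18: can move to 16, which is L ⇒ W
n=19: can move to 0, which is L ⇒ W
n=20: moves to 15(W), 18(W), 19(W); every one is W ⇒ L
Reading off the rows marked L gives the requested list; there are 6 such values of n.

0, 4, 8, 12, 16, 20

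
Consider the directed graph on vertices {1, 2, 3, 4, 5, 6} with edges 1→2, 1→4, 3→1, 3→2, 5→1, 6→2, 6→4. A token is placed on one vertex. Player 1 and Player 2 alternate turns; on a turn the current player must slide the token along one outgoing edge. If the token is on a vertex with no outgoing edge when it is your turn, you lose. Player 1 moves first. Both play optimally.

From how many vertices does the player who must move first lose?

3

Work bottom-up. With no move the player to move loses. Otherwise the position is W if at least one move leads to an L position for the opponent, and L if every move leads to a W.
Every edge goes from a vertex to one that appears earlier in the order 2, 4, 1, 3, 6, 5, so processing vertices in that order labels each vertex after all of its successors.
2: no outgoing edge → L
4: no outgoing edge → L
1: reaches L-position 4 → W
3: reaches L-position 2 → W
6: reaches L-position 4 → W
5: only reaches 1(W), which is W → L
The L vertices are 2, 4, 5; that is 3 in all.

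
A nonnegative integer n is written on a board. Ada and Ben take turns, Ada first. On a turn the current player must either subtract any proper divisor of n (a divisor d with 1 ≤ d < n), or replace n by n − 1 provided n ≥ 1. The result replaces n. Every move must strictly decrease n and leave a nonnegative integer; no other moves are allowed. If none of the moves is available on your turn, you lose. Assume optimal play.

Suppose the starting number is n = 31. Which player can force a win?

Compute win/loss labels from the base case upward. A position with no move is L. Any other position is W if it can reach an L in one move, else L.
n=0: no move → L
n=1: →0(L), so W
n=2: →1(W) only, which is W, so L
n=3: →2(L), so W
n=4: →2(L), so W
n=5: →4(W) only, which is W, so L
n=6: →5(L), so W
n=7: →6(W) only, which is W, so L
n=8: →7(L), so W
n=9: →6(W), 8(W) — all W, so L
n=10: →5(L), so W
n=11: →10(W) only, which is W, so L
n=12: →9(L), so W
n=13: →12(W) only, which is W, so L
n=14: →7(L), so W
n=15: →10(W), 12(W), 14(W) — all W, so L
n=16: →15(L), so W
n=17: →16(W) only, which is W, so L
n=18: →9(L), so W
n=19: →18(W) only, which is W, so L
n=20: →15(L), so W
n=21: →14(W), 18(W), 20(W) — all W, so L
n=22: →11(L), so W
n=23: →22(W) only, which is W, so L
n=24: →21(L), so W
n=25: →20(W), 24(W) — all W, so L
n=26: →13(L), so W
n=27: →18(W), 24(W), 26(W) — all W, so L
n=28: →21(L), so W
n=29: →28(W) only, which is W, so L
n=30: →15(L), so W
n=31: →30(W) only, which is W, so L
Every move from 31 reaches a W position, so the mover loses.

Ben wins.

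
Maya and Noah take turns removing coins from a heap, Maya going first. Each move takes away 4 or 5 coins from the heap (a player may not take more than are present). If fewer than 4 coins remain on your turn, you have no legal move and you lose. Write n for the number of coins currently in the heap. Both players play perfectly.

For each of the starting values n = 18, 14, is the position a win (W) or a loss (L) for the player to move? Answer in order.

18: L, 14: W

Positions with no move are L. A position that does have a move is losing for the player to move precisely when every available move leads to a winning position for the opponent. Fill in the labels:
n=0: no move → L
n=1: no move → L
n=2: no move → L
n=3: no move → L
n=4: reaches L-position 0 → W
n=5: reaches L-position 1 → W
n=6: reaches L-position 2 → W
n=7: reaches L-position 3 → W
n=8: reaches L-position 3 → W
n=9: only reaches 5(W), 4(W), all W → L
n=10: only reaches 6(W), 5(W), all W → L
n=11: only reaches 7(W), 6(W), all W → L
n=12: only reaches 8(W), 7(W), all W → L
n=13: reaches L-position 9 → W
n=14: reaches L-position 10 → W
n=15: reaches L-position 11 → W
n=16: reaches L-position 12 → W
n=17: reaches L-position 12 → W
n=18: only reaches 14(W), 13(W), all W → L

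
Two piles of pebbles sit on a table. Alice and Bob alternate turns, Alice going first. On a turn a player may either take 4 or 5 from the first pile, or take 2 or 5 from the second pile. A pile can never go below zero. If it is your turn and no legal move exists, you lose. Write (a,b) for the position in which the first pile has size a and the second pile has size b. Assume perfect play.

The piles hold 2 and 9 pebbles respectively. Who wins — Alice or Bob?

Use the standard recursion: the mover loses at a terminal position; elsewhere, the mover wins exactly when some move hands the opponent an L position.
No move ever increases a pile, so every position that can arise here has a ≤ 2 and b ≤ 9; it is enough to label the cells with 0 ≤ a ≤ 2 and 0 ≤ b ≤ 9.
Every move lowers a or b (never raises either), so fill the grid row by row in increasing a, and left to right within a row: each cell's successors are then already labelled.
      b=0  b=1  b=2  b=3  b=4  b=5  b=6  b=7  b=8  b=9
a=0:    L    L    W    W    L    W    W    L    L    W
a=1:    L    L    W    W    L    W    W    L    L    W
a=2:    L    L    W    W    L    W    W    L    L    W
Cells with no legal move (terminal, hence L): (0,0), (0,1), (1,0), (1,1), (2,0), (2,1).
The remaining L cells, each justified by listing all of its moves:
(0,4): →(0,2)(W) only, which is W, so L
(0,7): →(0,5)(W), (0,2)(W) — all W, so L
(0,8): →(0,6)(W), (0,3)(W) — all W, so L
(1,4): →(1,2)(W) only, which is W, so L
(1,7): →(1,5)(W), (1,2)(W) — all W, so L
(1,8): →(1,6)(W), (1,3)(W) — all W, so L
(2,4): →(2,2)(W) only, which is W, so L
(2,7): →(2,5)(W), (2,2)(W) — all W, so L
(2,8): →(2,6)(W), (2,3)(W) — all W, so L
Every other cell has at least one move into one of the L cells above, so it is W.
From (2,9) Alice can move to (2,7), reaching an L position.

Alice wins.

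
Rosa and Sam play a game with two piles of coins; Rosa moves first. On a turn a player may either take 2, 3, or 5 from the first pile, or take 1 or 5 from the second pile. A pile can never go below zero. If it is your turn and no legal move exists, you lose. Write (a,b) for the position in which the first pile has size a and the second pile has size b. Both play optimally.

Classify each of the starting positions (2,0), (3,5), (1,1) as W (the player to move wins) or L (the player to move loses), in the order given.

Work bottom-up. With no move the player to move loses. Otherwise the position is W if at least one move leads to an L position for the opponent, and L if every move leads to a W.
No move ever increases a pile, so every position that can arise here has a ≤ 3 and b ≤ 5; it is enough to label the cells with 0 ≤ a ≤ 3 and 0 ≤ b ≤ 5.
Every move lowers a or b (never raises either), so fill the grid row by row in increasing a, and left to right within a row: each cell's successors are then already labelled.
      b=0  b=1  b=2  b=3  b=4  b=5
a=0:    L    W    L    W    L    W
a=1:    L    W    L    W    L    W
a=2:    W    L    W    L    W    L
a=3:    W    L    W    L    W    L
Cells with no legal move (terminal, hence L): (0,0), (1,0).
The remaining L cells, each justified by listing all of its moves:
(0,2): L (sole option (0,1)(W) is W)
(0,4): L (sole option (0,3)(W) is W)
(1,2): L (sole option (1,1)(W) is W)
(1,4): L (sole option (1,3)(W) is W)
(2,1): L (options (0,1)(W), (2,0)(W) are all W)
(2,3): L (options (0,3)(W), (2,2)(W) are all W)
(2,5): L (options (0,5)(W), (2,4)(W), (2,0)(W) are all W)
(3,1): L (options (1,1)(W), (0,1)(W), (3,0)(W) are all W)
(3,3): L (options (1,3)(W), (0,3)(W), (3,2)(W) are all W)
(3,5): L (options (1,5)(W), (0,5)(W), (3,4)(W), (3,0)(W) are all W)
Every other cell has at least one move into one of the L cells above, so it is W.
(2,0): the move to (0,0) reaches an L cell, so W
(3,5): one of the L cells justified above, so L
(1,1): the move to (1,0) reaches an L cell, so W

(2,0): W, (3,5): L, (1,1): W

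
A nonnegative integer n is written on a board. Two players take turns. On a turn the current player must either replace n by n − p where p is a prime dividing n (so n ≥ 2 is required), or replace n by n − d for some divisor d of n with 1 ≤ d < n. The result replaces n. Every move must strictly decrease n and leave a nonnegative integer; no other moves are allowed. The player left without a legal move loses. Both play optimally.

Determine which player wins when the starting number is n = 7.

The first player wins.

Work bottom-up. With no move the player to move loses. Otherwise the position is W if at least one move leads to an L position for the opponent, and L if every move leads to a W.
n=0: no move → L
n=1: no move → L
n=2: W (go to 0, an L position)
n=3: W (go to 0, an L position)
n=4: L (options 2(W), 3(W) are all W)
n=5: W (go to 0, an L position)
n=6: W (go to 4, an L position)
n=7: W (go to 0, an L position)
The starting position 7 is W: the player to move should move to 0, handing over an L position.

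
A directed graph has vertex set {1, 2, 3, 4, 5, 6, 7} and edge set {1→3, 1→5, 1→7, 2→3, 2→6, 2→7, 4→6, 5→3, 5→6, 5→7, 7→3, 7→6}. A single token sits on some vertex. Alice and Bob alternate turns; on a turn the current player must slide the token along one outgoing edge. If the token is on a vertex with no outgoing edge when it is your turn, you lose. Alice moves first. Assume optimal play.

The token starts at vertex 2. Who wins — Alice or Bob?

Label each position W (a win for the player to move) or L (a loss). A position with no legal move is L; any other position is W exactly when some move reaches an L, and L when every move reaches a W.
Every edge goes from a vertex to one that appears earlier in the order 3, 6, 7, 5, 4, 2, 1, so processing vertices in that order labels each vertex after all of its successors.
3: no outgoing edge → L
6: no outgoing edge → L
7: reaches L-position 6 → W
5: reaches L-position 6 → W
4: reaches L-position 6 → W
2: reaches L-position 6 → W
1: reaches L-position 3 → W
The starting position 2 is W: Alice should move to 6, handing over an L position.

Alice wins.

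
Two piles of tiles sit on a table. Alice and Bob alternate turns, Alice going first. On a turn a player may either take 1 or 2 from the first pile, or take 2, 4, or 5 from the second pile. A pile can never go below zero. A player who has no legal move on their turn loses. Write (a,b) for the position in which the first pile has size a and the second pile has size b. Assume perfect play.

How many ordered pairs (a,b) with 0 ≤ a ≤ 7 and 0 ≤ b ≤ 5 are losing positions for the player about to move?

Build the W/L table. Terminal = L. A non-terminal position is W if it has a move to some L; otherwise it is L.
Every move lowers a or b (never raises either), so fill the grid row by row in increasing a, and left to right within a row: each cell's successors are then already labelled.
      b=0  b=1  b=2  b=3  b=4  b=5
a=0:    L    L    W    W    W    W
a=1:    W    W    L    L    W    W
a=2:    W    W    W    W    L    L
a=3:    L    L    W    W    W    W
a=4:    W    W    L    L    W    W
a=5:    W    W    W    W    L    L
a=6:    L    L    W    W    W    W
a=7:    W    W    L    L    W    W
Cells with no legal move (terminal, hence L): (0,0), (0,1).
The remaining L cells, each justified by listing all of its moves:
(1,2): →(0,2)(W), (1,0)(W) — all W, so L
(1,3): →(0,3)(W), (1,1)(W) — all W, so L
(2,4): →(1,4)(W), (0,4)(W), (2,2)(W), (2,0)(W) — all W, so L
(2,5): →(1,5)(W), (0,5)(W), (2,3)(W), (2,1)(W), (2,0)(W) — all W, so L
(3,0): →(2,0)(W), (1,0)(W) — all W, so L
(3,1): →(2,1)(W), (1,1)(W) — all W, so L
(4,2): →(3,2)(W), (2,2)(W), (4,0)(W) — all W, so L
(4,3): →(3,3)(W), (2,3)(W), (4,1)(W) — all W, so L
(5,4): →(4,4)(W), (3,4)(W), (5,2)(W), (5,0)(W) — all W, so L
(5,5): →(4,5)(W), (3,5)(W), (5,3)(W), (5,1)(W), (5,0)(W) — all W, so L
(6,0): →(5,0)(W), (4,0)(W) — all W, so L
(6,1): →(5,1)(W), (4,1)(W) — all W, so L
(7,2): →(6,2)(W), (5,2)(W), (7,0)(W) — all W, so L
(7,3): →(6,3)(W), (5,3)(W), (7,1)(W) — all W, so L
Every other cell has at least one move into one of the L cells above, so it is W.
L cells per row: a=0: 2, a=1: 2, a=2: 2, a=3: 2, a=4: 2, a=5: 2, a=6: 2, a=7: 2; total 16.

16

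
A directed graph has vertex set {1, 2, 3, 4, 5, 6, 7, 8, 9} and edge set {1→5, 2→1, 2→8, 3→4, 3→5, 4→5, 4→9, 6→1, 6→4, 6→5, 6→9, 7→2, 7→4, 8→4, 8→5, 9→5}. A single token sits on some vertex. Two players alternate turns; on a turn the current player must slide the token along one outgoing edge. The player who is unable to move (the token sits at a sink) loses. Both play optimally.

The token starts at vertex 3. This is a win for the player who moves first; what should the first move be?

Move to 5.

Use the standard recursion: the mover loses at a terminal position; elsewhere, the mover wins exactly when some move hands the opponent an L position.
Every edge goes from a vertex to one that appears earlier in the order 5, 9, 4, 1, 3, 8, 6, 2, 7, so processing vertices in that order labels each vertex after all of its successors.
5: no outgoing edge → L
9: can move to 5, which is L ⇒ W
4: can move to 5, which is L ⇒ W
1: can move to 5, which is L ⇒ W
3: can move to 5, which is L ⇒ W
8: can move to 5, which is L ⇒ W
6: can move to 5, which is L ⇒ W
2: moves to 8(W), 1(W); every one is W ⇒ L
7: can move to 2, which is L ⇒ W
From 3, the L positions reachable in one move are: 5.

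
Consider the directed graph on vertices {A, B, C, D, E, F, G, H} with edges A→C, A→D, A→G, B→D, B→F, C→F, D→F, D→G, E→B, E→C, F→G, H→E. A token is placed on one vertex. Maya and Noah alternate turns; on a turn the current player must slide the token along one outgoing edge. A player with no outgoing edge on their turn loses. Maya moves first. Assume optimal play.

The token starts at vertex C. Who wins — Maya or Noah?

Noah wins.

Label each position W (a win for the player to move) or L (a loss). A position with no legal move is L; any other position is W exactly when some move reaches an L, and L when every move reaches a W.
Every edge goes from a vertex to one that appears earlier in the order G, F, D, B, C, A, E, H, so processing vertices in that order labels each vertex after all of its successors.
G: no outgoing edge → L
F: W (go to G, an L position)
D: W (go to G, an L position)
B: L (options D(W), F(W) are all W)
C: L (sole option F(W) is W)
A: W (go to C, an L position)
E: W (go to C, an L position)
H: L (sole option E(W) is W)
Every move from C reaches a W position, so the mover loses.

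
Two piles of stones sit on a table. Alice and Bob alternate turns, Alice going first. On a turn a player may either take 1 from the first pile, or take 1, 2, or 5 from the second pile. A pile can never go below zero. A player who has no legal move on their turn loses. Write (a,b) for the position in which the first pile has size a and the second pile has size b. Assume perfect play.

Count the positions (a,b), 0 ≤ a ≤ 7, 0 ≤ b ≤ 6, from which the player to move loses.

20

Positions with no move are L. A position that does have a move is losing for the player to move precisely when every available move leads to a winning position for the opponent. Fill in the labels:
Every move lowers a or b (never raises either), so fill the grid row by row in increasing a, and left to right within a row: each cell's successors are then already labelled.
      b=0  b=1  b=2  b=3  b=4  b=5  b=6
a=0:    L    W    W    L    W    W    L
a=1:    W    L    W    W    L    W    W
a=2:    L    W    W    L    W    W    L
a=3:    W    L    W    W    L    W    W
a=4:    L    W    W    L    W    W    L
a=5:    W    L    W    W    L    W    W
a=6:    L    W    W    L    W    W    L
a=7:    W    L    W    W    L    W    W
Cells with no legal move (terminal, hence L): (0,0).
The remaining L cells, each justified by listing all of its moves:
(0,3): only reaches (0,2)(W), (0,1)(W), all W → L
(0,6): only reaches (0,5)(W), (0,4)(W), (0,1)(W), all W → L
(1,1): only reaches (0,1)(W), (1,0)(W), all W → L
(1,4): only reaches (0,4)(W), (1,3)(W), (1,2)(W), all W → L
(2,0): only reaches (1,0)(W), which is W → L
(2,3): only reaches (1,3)(W), (2,2)(W), (2,1)(W), all W → L
(2,6): only reaches (1,6)(W), (2,5)(W), (2,4)(W), (2,1)(W), all W → L
(3,1): only reaches (2,1)(W), (3,0)(W), all W → L
(3,4): only reaches (2,4)(W), (3,3)(W), (3,2)(W), all W → L
(4,0): only reaches (3,0)(W), which is W → L
(4,3): only reaches (3,3)(W), (4,2)(W), (4,1)(W), all W → L
(4,6): only reaches (3,6)(W), (4,5)(W), (4,4)(W), (4,1)(W), all W → L
(5,1): only reaches (4,1)(W), (5,0)(W), all W → L
(5,4): only reaches (4,4)(W), (5,3)(W), (5,2)(W), all W → L
(6,0): only reaches (5,0)(W), which is W → L
(6,3): only reaches (5,3)(W), (6,2)(W), (6,1)(W), all W → L
(6,6): only reaches (5,6)(W), (6,5)(W), (6,4)(W), (6,1)(W), all W → L
(7,1): only reaches (6,1)(W), (7,0)(W), all W → L
(7,4): only reaches (6,4)(W), (7,3)(W), (7,2)(W), all W → L
Every other cell has at least one move into one of the L cells above, so it is W.
L cells per row: a=0: 3, a=1: 2, a=2: 3, a=3: 2, a=4: 3, a=5: 2, a=6: 3, a=7: 2; total 20.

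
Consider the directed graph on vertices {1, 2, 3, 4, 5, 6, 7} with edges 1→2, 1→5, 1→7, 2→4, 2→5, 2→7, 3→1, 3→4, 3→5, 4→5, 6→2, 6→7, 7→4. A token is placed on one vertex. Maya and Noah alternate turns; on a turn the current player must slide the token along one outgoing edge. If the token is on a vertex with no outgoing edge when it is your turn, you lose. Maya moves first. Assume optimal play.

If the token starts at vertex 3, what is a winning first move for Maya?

Move to 5.

Positions with no move are L. A position that does have a move is losing for the player to move precisely when every available move leads to a winning position for the opponent. Fill in the labels:
Every edge goes from a vertex to one that appears earlier in the order 5, 4, 7, 2, 1, 6, 3, so processing vertices in that order labels each vertex after all of its successors.
5: no outgoing edge → L
4: can move to 5, which is L ⇒ W
7: the only move is to 4(W), a W ⇒ L
2: can move to 7, which is L ⇒ W
1: can move to 7, which is L ⇒ W
6: can move to 7, which is L ⇒ W
3: can move to 5, which is L ⇒ W
From 3, the L positions reachable in one move are: 5.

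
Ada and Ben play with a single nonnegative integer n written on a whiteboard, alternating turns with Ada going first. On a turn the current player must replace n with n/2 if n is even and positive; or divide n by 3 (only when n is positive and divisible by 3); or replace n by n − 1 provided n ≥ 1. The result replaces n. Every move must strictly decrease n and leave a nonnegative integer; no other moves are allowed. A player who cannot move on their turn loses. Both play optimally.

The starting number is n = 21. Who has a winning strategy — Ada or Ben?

Build the W/L table. Terminal = L. A non-terminal position is W if it has a move to some L; otherwise it is L.
n=0: no move → L
n=1: →0(L), so W
n=2: →1(W) only, which is W, so L
n=3: →2(L), so W
n=4: →2(L), so W
n=5: →4(W) only, which is W, so L
n=6: →2(L), so W
n=7: →6(W) only, which is W, so L
n=8: →7(L), so W
n=9: →3(W), 8(W) — all W, so L
n=10: →5(L), so W
n=11: →10(W) only, which is W, so L
n=12: →11(L), so W
n=13: →12(W) only, which is W, so L
n=14: →7(L), so W
n=15: →5(L), so W
n=16: →8(W), 15(W) — all W, so L
n=17: →16(L), so W
n=18: →9(L), so W
n=19: →18(W) only, which is W, so L
n=20: →19(L), so W
n=21: →7(L), so W
The starting position 21 is W: Ada should move to 7, handing over an L position.

Ada wins.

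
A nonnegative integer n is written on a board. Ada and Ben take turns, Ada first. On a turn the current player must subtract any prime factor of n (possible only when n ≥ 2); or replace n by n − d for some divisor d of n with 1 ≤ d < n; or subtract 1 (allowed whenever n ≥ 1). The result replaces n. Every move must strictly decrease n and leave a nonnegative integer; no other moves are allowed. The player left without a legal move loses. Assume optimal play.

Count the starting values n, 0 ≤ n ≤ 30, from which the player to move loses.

Label each position W (a win for the player to move) or L (a loss). A position with no legal move is L; any other position is W exactly when some move reaches an L, and L when every move reaches a W.
n=0: no move → L
n=1: reaches L-position 0 → W
n=2: reaches L-position 0 → W
n=3: reaches L-position 0 → W
n=4: only reaches 2(W), 3(W), all W → L
n=5: reaches L-position 0 → W
n=6: reaches L-position 4 → W
n=7: reaches L-position 0 → W
n=8: reaches L-position 4 → W
n=9: only reaches 6(W), 8(W), all W → L
n=10: reaches L-position 9 → W
n=11: reaches L-position 0 → W
n=12: reaches L-position 9 → W
n=13: reaches L-position 0 → W
n=14: only reaches 7(W), 12(W), 13(W), all W → L
n=15: reaches L-position 14 → W
n=16: reaches L-position 14 → W
n=17: reaches L-position 0 → W
n=18: reaches L-position 9 → W
n=19: reaches L-position 0 → W
n=20: only reaches 10(W), 15(W), 16(W), 18(W), 19(W), all W → L
n=21: reaches L-position 14 → W
n=22: reaches L-position 20 → W
n=23: reaches L-position 0 → W
n=24: reaches L-position 20 → W
n=25: reaches L-position 20 → W
n=26: only reaches 13(W), 24(W), 25(W), all W → L
n=27: reaches L-position 26 → W
n=28: reaches L-position 14 → W
n=29: reaches L-position 0 → W
n=30: reaches L-position 20 → W
L entries with 0 ≤ n ≤ 30: n = 0, 4, 9, 14, 20, 26; that makes 6.

6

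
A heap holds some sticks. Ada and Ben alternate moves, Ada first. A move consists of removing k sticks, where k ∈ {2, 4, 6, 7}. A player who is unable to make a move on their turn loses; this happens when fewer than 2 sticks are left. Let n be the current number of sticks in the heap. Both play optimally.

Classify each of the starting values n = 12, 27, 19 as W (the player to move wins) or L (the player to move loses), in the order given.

12: W, 27: L, 19: L

Compute win/loss labels from the base case upward. A position with no move is L. Any other position is W if it can reach an L in one move, else L.
n=0: no move → L
n=1: no move → L
n=2: →0(L), so W
n=3: →1(L), so W
n=4: →0(L), so W
n=5: →1(L), so W
n=6: →0(L), so W
n=7: →1(L), so W
n=8: →1(L), so W
n=9: →7(W), 5(W), 3(W), 2(W) — all W, so L
n=10: →8(W), 6(W), 4(W), 3(W) — all W, so L
n=11: →9(L), so W
n=12: →10(L), so W
n=13: →9(L), so W
n=14: →10(L), so W
n=15: →9(L), so W
n=16: →10(L), so W
n=17: →10(L), so W
n=18: →16(W), 14(W), 12(W), 11(W) — all W, so L
n=19: →17(W), 15(W), 13(W), 12(W) — all W, so L
n=20: →18(L), so W
n=21: →19(L), so W
n=22: →18(L), so W
n=23: →19(L), so W
n=24: →18(L), so W
n=25: →19(L), so W
n=26: →19(L), so W
n=27: →25(W), 23(W), 21(W), 20(W) — all W, so L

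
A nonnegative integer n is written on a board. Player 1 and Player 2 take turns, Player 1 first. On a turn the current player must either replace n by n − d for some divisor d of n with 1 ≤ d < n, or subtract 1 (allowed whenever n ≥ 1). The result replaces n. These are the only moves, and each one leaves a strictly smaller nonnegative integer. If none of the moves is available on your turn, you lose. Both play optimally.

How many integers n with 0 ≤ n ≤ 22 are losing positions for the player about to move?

Positions with no move are L. A position that does have a move is losing for the player to move precisely when every available move leads to a winning position for the opponent. Fill in the labels:
n=0: no move → L
n=1: reaches L-position 0 → W
n=2: only reaches 1(W), which is W → L
n=3: reaches L-position 2 → W
n=4: reaches L-position 2 → W
n=5: only reaches 4(W), which is W → L
n=6: reaches L-position 5 → W
n=7: only reaches 6(W), which is W → L
n=8: reaches L-position 7 → W
n=9: only reaches 6(W), 8(W), all W → L
n=10: reaches L-position 5 → W
n=11: only reaches 10(W), which is W → L
n=12: reaches L-position 9 → W
n=13: only reaches 12(W), which is W → L
n=14: reaches L-position 7 → W
n=15: only reaches 10(W), 12(W), 14(W), all W → L
n=16: reaches L-position 15 → W
n=17: only reaches 16(W), which is W → L
n=18: reaches L-position 9 → W
n=19: only reaches 18(W), which is W → L
n=20: reaches L-position 15 → W
n=21: only reaches 14(W), 18(W), 20(W), all W → L
n=22: reaches L-position 11 → W
L entries with 0 ≤ n ≤ 22: n = 0, 2, 5, 7, 9, 11, 13, 15, 17, 19, 21; that makes 11.

11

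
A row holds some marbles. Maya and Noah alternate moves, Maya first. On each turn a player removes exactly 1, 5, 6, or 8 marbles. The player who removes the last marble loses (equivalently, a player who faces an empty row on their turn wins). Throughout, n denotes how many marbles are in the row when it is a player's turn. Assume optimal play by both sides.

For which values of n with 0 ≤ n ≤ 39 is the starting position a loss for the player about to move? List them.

Work bottom-up. With no move the player to move wins. Otherwise the position is W if at least one move leads to an L position for the opponent, and L if every move leads to a W.
n=0: no move; the opponent has just taken the last marble and therefore loses → W
n=1: the only move is to 0(W), a W ⇒ L
n=2: can move to 1, which is L ⇒ W
n=3: the only move is to 2(W), a W ⇒ L
n=4: can move to 3, which is L ⇒ W
n=5: moves to 4(W), 0(W); every one is W ⇒ L
n=6: can move to 5, which is L ⇒ W
n=7: can move to 1, which is L ⇒ W
n=8: can move to 3, which is L ⇒ W
n=9: can move to 3, which is L ⇒ W
n=10: can move to 5, which is L ⇒ W
n=11: can move to 5, which is L ⇒ W
n=12: moves to 11(W), 7(W), 6(W), 4(W); every one is W ⇒ L
n=13: can move to 12, which is L ⇒ W
n=14: moves to 13(W), 9(W), 8(W), 6(W); every one is W ⇒ L
n=15: can move to 14, which is L ⇒ W
n=16: moves to 15(W), 11(W), 10(W), 8(W); every one is W ⇒ L
n=17: can move to 16, which is L ⇒ W
n=18: can move to 12, which is L ⇒ W
n=19: can move to 14, which is L ⇒ W
n=20: can move to 14, which is L ⇒ W
n=21: can move to 16, which is L ⇒ W
n=22: can move to 16, which is L ⇒ W
n=23: moves to 22(W), 18(W), 17(W), 15(W); every one is W ⇒ L
n=24: can move to 23, which is L ⇒ W
n=25: moves to 24(W), 20(W), 19(W), 17(W); every one is W ⇒ L
n=26: can move to 25, which is L ⇒ W
n=27: moves to 26(W), 22(W), 21(W), 19(W); every one is W ⇒ L
n=28: can move to 27, which is L ⇒ W
n=29: can move to 23, which is L ⇒ W
n=30: can move to 25, which is L ⇒ W
n=31: can move to 25, which is L ⇒ W
n=32: can move to 27, which is L ⇒ W
n=33: can move to 27, which is L ⇒ W
n=34: moves to 33(W), 29(W), 28(W), 26(W); every one is W ⇒ L
n=35: can move to 34, which is L ⇒ W
n=36: moves to 35(W), 31(W), 30(W), 28(W); every one is W ⇒ L
n=37: can move to 36, which is L ⇒ W
n=38: moves to 37(W), 33(W), 32(W), 30(W); every one is W ⇒ L
n=39: can move to 38, which is L ⇒ W
The losing starting values of n are exactly the entries labelled L in this table (12 of them).

1, 3, 5, 12, 14, 16, 23, 25, 27, 34, 36, 38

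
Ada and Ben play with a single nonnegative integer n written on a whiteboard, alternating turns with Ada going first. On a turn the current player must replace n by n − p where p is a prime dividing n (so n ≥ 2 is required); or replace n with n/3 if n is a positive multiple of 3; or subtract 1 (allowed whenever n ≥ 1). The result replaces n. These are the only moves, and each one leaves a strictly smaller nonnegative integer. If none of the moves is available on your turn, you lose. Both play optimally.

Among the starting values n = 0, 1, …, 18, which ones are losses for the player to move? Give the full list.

0, 4, 8, 14, 18

Work bottom-up. With no move the player to move loses. Otherwise the position is W if at least one move leads to an L position for the opponent, and L if every move leads to a W.
n=0: no move → L
n=1: reaches L-position 0 → W
n=2: reaches L-position 0 → W
n=3: reaches L-position 0 → W
n=4: only reaches 2(W), 3(W), all W → L
n=5: reaches L-position 0 → W
n=6: reaches L-position 4 → W
n=7: reaches L-position 0 → W
n=8: only reaches 6(W), 7(W), all W → L
n=9: reaches L-position 8 → W
n=10: reaches L-position 8 → W
n=11: reaches L-position 0 → W
n=12: reaches L-position 4 → W
n=13: reaches L-position 0 → W
n=14: only reaches 7(W), 12(W), 13(W), all W → L
n=15: reaches L-position 14 → W
n=16: reaches L-position 14 → W
n=17: reaches L-position 0 → W
n=18: only reaches 6(W), 15(W), 16(W), 17(W), all W → L
Reading off the rows marked L gives the requested list; there are 5 such values of n.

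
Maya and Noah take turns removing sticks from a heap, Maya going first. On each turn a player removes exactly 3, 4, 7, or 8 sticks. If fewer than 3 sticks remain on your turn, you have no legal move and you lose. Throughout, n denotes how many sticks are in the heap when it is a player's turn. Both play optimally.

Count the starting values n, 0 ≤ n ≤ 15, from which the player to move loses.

6

Classify positions by backward induction: terminal positions (no move available) are L. From any other position, the mover wins iff some move reaches an L.
n=0: no move → L
n=1: no move → L
n=2: no move → L
n=3: →0(L), so W
n=4: →1(L), so W
n=5: →2(L), so W
n=6: →2(L), so W
n=7: →0(L), so W
n=8: →1(L), so W
n=9: →2(L), so W
n=10: →2(L), so W
n=11: →8(W), 7(W), 4(W), 3(W) — all W, so L
n=12: →9(W), 8(W), 5(W), 4(W) — all W, so L
n=13: →10(W), 9(W), 6(W), 5(W) — all W, so L
n=14: →11(L), so W
n=15: →12(L), so W
L entries with 0 ≤ n ≤ 15: n = 0, 1, 2, 11, 12, 13; that makes 6.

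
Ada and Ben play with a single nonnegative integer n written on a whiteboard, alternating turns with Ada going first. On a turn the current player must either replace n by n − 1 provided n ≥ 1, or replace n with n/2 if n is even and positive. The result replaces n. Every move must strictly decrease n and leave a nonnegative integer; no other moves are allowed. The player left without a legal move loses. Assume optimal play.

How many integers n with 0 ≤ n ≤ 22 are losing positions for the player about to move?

Positions with no move are L. A position that does have a move is losing for the player to move precisely when every available move leads to a winning position for the opponent. Fill in the labels:
n=0: no move → L
n=1: reaches L-position 0 → W
n=2: only reaches 1(W), which is W → L
n=3: reaches L-position 2 → W
n=4: reaches L-position 2 → W
n=5: only reaches 4(W), which is W → L
n=6: reaches L-position 5 → W
n=7: only reaches 6(W), which is W → L
n=8: reaches L-position 7 → W
n=9: only reaches 8(W), which is W → L
n=10: reaches L-position 5 → W
n=11: only reaches 10(W), which is W → L
n=12: reaches L-position 11 → W
n=13: only reaches 12(W), which is W → L
n=14: reaches L-position 7 → W
n=15: only reaches 14(W), which is W → L
n=16: reaches L-position 15 → W
n=17: only reaches 16(W), which is W → L
n=18: reaches L-position 9 → W
n=19: only reaches 18(W), which is W → L
n=20: reaches L-position 19 → W
n=21: only reaches 20(W), which is W → L
n=22: reaches L-position 11 → W
L entries with 0 ≤ n ≤ 22: n = 0, 2, 5, 7, 9, 11, 13, 15, 17, 19, 21; that makes 11.

11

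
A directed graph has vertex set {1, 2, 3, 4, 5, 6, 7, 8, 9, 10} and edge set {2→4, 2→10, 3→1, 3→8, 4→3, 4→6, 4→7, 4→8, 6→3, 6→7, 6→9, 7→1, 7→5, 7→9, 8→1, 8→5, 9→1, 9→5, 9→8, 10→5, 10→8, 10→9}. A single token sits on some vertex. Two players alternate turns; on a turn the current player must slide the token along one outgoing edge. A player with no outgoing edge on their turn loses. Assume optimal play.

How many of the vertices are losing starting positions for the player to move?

4

Use the standard recursion: the mover loses at a terminal position; elsewhere, the mover wins exactly when some move hands the opponent an L position.
Every edge goes from a vertex to one that appears earlier in the order 5, 1, 8, 9, 7, 10, 3, 6, 4, 2, so processing vertices in that order labels each vertex after all of its successors.
5: no outgoing edge → L
1: no outgoing edge → L
8: can move to 1, which is L ⇒ W
9: can move to 1, which is L ⇒ W
7: can move to 1, which is L ⇒ W
10: can move to 5, which is L ⇒ W
3: can move to 1, which is L ⇒ W
6: moves to 3(W), 7(W), 9(W); every one is W ⇒ L
4: can move to 6, which is L ⇒ W
2: moves to 4(W), 10(W); every one is W ⇒ L
The L vertices are 1, 2, 5, 6; that is 4 in all.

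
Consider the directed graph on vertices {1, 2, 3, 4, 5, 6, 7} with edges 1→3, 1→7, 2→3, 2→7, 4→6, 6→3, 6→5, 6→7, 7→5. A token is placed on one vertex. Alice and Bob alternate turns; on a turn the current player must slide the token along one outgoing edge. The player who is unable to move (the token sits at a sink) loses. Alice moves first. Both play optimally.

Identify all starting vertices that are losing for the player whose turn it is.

Compute win/loss labels from the base case upward. A position with no move is L. Any other position is W if it can reach an L in one move, else L.
Every edge goes from a vertex to one that appears earlier in the order 3, 5, 7, 1, 2, 6, 4, so processing vertices in that order labels each vertex after all of its successors.
3: no outgoing edge → L
5: no outgoing edge → L
7: W (go to 5, an L position)
1: W (go to 3, an L position)
2: W (go to 3, an L position)
6: W (go to 5, an L position)
4: L (sole option 6(W) is W)
Reading off the rows marked L gives the requested list; there are 3 such vertices.

3, 4, 5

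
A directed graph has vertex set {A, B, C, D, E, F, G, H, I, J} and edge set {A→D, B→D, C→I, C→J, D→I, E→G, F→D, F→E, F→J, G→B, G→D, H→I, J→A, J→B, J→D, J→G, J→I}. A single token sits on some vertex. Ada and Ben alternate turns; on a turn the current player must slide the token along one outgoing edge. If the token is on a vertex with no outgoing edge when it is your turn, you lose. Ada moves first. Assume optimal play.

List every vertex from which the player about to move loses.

A, B, E, I

Label each position W (a win for the player to move) or L (a loss). A position with no legal move is L; any other position is W exactly when some move reaches an L, and L when every move reaches a W.
Every edge goes from a vertex to one that appears earlier in the order I, D, B, A, H, G, J, E, C, F, so processing vertices in that order labels each vertex after all of its successors.
I: no outgoing edge → L
D: W (go to I, an L position)
B: L (sole option D(W) is W)
A: L (sole option D(W) is W)
H: W (go to I, an L position)
G: W (go to B, an L position)
J: W (go to A, an L position)
E: L (sole option G(W) is W)
C: W (go to I, an L position)
F: W (go to E, an L position)
Reading off the rows marked L gives the requested list; there are 4 such vertices.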